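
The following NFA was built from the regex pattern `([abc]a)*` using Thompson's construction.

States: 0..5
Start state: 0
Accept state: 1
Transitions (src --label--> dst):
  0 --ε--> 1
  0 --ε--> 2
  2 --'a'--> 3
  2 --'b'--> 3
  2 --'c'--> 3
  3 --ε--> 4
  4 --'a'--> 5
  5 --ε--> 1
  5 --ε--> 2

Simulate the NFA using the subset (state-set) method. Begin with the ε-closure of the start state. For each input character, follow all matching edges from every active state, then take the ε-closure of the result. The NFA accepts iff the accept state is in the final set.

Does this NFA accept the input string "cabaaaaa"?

start: ε-closure({0}) = {0,1,2}
'c' @ 1: {3,4}
'a' @ 2: {1,2,5}  [accepting]
'b' @ 3: {3,4}
'a' @ 4: {1,2,5}  [accepting]
'a' @ 5: {3,4}
'a' @ 6: {1,2,5}  [accepting]
'a' @ 7: {3,4}
'a' @ 8: {1,2,5}  [accepting]
end set {1,2,5} — state 1 in

Answer: ACCEPT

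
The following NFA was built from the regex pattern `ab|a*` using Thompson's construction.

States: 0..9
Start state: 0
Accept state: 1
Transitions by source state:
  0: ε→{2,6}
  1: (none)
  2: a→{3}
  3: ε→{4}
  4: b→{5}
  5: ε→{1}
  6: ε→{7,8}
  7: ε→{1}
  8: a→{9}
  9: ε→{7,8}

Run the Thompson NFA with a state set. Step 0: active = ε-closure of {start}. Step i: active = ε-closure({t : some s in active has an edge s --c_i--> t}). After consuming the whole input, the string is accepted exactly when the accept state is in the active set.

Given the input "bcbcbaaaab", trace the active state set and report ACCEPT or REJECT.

Answer: REJECT

Steps:
initial (ε-close {0}): {0,1,2,6,7,8}
'b' @ 1: {}  — dead — no transitions
rest 'cbcbaaaab' ignored (set empty)
end set {} — state 1 not in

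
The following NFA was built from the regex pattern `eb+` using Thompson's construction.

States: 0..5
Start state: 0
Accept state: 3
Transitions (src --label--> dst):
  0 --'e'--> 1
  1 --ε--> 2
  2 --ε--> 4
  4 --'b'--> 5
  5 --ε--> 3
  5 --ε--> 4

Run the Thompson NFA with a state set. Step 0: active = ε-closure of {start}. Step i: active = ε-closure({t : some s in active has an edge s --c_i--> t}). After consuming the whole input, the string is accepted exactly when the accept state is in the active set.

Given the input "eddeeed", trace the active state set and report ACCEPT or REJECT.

S₀ = ε-closure({0}) = {0}
'e' @ 1: {1,2,4}
'd' @ 2: {}  — no active states
rest 'deeed' ignored (set empty)
end set {} — state 3 not in

Answer: REJECT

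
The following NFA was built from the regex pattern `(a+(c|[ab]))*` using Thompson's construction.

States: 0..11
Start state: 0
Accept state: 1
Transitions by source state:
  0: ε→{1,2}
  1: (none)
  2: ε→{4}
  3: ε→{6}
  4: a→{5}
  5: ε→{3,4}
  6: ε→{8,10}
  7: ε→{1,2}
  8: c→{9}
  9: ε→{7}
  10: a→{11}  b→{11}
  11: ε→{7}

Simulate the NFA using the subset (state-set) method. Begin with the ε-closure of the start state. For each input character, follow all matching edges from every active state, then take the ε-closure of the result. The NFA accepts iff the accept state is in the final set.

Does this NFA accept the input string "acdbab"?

Answer: REJECT

Derivation:
S₀ = ε-closure({0}) = {0,1,2,4}
'a' @ 1: {3,4,5,6,8,10}
'c' @ 2: {1,2,4,7,9}  (accept∈set)
'd' @ 3: {}  — dead — no transitions
rest 'bab' ignored (set empty)
after full input: {}  (accept=1 not in)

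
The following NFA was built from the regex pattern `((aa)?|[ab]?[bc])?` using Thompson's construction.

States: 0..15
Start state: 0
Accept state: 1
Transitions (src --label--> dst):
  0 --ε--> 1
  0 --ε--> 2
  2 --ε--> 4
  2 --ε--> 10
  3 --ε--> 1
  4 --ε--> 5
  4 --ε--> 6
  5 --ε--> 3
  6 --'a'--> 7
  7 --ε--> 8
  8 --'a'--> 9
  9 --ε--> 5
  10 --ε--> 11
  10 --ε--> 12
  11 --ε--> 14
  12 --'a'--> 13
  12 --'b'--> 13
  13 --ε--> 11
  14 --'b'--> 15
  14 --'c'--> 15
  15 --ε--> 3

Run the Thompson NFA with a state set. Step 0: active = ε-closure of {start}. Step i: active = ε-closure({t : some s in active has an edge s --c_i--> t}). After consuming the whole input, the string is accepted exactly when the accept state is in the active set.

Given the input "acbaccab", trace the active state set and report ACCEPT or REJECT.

start: ε-closure({0}) = {0,1,2,3,4,5,6,10,11,12,14}
'a' @ 1: {7,8,11,13,14}
'c' @ 2: {1,3,15}  ✓accept
'b' @ 3: {}  — dead — no transitions
rest 'accab' ignored (set empty)
after full input: {}  (accept=1 not in)

Answer: REJECT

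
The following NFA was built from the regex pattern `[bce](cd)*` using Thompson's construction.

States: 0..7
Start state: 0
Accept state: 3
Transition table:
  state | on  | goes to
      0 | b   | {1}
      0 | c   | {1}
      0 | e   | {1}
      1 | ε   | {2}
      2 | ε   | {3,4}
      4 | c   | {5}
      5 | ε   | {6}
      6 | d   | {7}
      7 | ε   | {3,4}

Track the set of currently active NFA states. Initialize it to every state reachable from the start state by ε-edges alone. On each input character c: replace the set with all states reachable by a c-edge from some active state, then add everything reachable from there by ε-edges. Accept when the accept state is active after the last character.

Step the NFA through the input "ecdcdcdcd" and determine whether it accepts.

Answer: ACCEPT

Steps:
S₀ = ε-closure({0}) = {0}
'e' @ 1: {1,2,3,4}  [accepting]
'c' @ 2: {5,6}
'd' @ 3: {3,4,7}  [accepting]
'c' @ 4: {5,6}
'd' @ 5: {3,4,7}  [accepting]
'c' @ 6: {5,6}
'd' @ 7: {3,4,7}  [accepting]
'c' @ 8: {5,6}
'd' @ 9: {3,4,7}  [accepting]
final: {3,4,7}; accept 3 in set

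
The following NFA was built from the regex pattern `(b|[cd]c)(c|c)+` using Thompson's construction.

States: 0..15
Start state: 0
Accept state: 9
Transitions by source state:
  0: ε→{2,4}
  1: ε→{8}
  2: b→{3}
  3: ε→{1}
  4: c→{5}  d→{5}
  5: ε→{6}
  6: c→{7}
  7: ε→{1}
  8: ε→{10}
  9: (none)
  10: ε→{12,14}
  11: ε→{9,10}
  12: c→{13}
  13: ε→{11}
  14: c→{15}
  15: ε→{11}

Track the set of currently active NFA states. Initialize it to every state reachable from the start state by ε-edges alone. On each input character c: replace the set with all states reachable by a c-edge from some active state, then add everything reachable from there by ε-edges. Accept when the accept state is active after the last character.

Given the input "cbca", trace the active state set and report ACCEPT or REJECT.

Answer: REJECT

Steps:
S₀ = ε-closure({0}) = {0,2,4}
'c' @ 1: {5,6}
'b' @ 2: {}  — dead — no transitions
rest 'ca' ignored (set empty)
after full input: {}  (accept=9 not in)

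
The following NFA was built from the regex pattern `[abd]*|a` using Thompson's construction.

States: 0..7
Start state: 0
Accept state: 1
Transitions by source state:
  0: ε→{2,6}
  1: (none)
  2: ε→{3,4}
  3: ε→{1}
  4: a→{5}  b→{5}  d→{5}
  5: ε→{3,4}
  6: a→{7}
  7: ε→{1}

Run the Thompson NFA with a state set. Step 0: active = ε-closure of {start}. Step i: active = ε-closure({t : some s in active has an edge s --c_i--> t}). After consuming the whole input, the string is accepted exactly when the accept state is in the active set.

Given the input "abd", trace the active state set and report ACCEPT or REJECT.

Answer: ACCEPT

Trace:
S₀ = ε-closure({0}) = {0,1,2,3,4,6}
'a' @ 1: {1,3,4,5,7}  [accepting]
'b' @ 2: {1,3,4,5}  [accepting]
'd' @ 3: {1,3,4,5}  [accepting]
end set {1,3,4,5} — state 1 in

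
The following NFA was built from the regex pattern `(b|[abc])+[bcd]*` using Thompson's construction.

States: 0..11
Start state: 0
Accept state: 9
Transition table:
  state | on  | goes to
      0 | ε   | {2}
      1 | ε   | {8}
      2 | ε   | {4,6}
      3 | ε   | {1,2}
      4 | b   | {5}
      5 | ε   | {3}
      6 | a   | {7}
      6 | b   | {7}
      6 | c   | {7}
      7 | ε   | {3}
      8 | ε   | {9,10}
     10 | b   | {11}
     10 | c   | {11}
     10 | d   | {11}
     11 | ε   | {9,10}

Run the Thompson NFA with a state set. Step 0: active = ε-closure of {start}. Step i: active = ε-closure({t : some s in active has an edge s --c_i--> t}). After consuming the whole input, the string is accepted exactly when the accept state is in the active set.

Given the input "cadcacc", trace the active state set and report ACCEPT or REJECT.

initial (ε-close {0}): {0,2,4,6}
'c' @ 1: {1,2,3,4,6,7,8,9,10}  ✓accept
'a' @ 2: {1,2,3,4,6,7,8,9,10}  ✓accept
'd' @ 3: {9,10,11}  ✓accept
'c' @ 4: {9,10,11}  ✓accept
'a' @ 5: {}  — no active states
rest 'cc' ignored (set empty)
end set {} — state 9 not in

Answer: REJECT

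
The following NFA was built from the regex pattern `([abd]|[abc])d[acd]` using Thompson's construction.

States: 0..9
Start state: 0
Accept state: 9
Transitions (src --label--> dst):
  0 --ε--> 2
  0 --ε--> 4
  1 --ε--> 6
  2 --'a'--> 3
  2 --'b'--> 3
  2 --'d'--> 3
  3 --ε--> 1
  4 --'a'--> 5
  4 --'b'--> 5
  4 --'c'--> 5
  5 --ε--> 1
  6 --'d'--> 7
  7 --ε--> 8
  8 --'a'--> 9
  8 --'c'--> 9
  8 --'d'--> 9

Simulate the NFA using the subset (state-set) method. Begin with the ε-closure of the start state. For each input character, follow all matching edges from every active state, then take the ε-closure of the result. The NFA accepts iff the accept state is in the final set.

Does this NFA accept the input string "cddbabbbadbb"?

Answer: REJECT

Trace:
initial (ε-close {0}): {0,2,4}
'c' @ 1: {1,5,6}
'd' @ 2: {7,8}
'd' @ 3: {9}  [accepting]
'b' @ 4: {}  — state set empty
rest 'abbbadbb' ignored (set empty)
after full input: {}  (accept=9 not in)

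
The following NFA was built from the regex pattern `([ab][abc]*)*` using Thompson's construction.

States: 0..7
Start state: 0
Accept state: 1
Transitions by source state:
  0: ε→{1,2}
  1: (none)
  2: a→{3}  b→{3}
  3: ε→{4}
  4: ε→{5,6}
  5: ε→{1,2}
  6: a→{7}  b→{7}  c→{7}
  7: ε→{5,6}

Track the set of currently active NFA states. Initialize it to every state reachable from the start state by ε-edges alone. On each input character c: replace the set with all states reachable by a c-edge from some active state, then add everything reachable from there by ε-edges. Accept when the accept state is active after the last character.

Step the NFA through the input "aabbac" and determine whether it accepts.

S₀ = ε-closure({0}) = {0,1,2}
'a' @ 1: {1,2,3,4,5,6}  [accepting]
'a' @ 2: {1,2,3,4,5,6,7}  [accepting]
'b' @ 3: {1,2,3,4,5,6,7}  [accepting]
'b' @ 4: {1,2,3,4,5,6,7}  [accepting]
'a' @ 5: {1,2,3,4,5,6,7}  [accepting]
'c' @ 6: {1,2,5,6,7}  [accepting]
end set {1,2,5,6,7} — state 1 in

Answer: ACCEPT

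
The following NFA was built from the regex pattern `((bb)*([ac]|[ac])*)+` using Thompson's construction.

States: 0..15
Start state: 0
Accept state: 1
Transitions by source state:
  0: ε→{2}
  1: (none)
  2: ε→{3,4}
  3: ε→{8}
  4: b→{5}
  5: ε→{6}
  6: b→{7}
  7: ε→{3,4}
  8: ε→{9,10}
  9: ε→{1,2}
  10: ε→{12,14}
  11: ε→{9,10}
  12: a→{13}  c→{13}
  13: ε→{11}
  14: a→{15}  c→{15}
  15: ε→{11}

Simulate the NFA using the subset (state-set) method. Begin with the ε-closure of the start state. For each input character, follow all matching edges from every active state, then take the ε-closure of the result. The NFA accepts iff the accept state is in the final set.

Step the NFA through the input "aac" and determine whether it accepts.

Answer: ACCEPT

Derivation:
start: ε-closure({0}) = {0,1,2,3,4,8,9,10,12,14}
'a' @ 1: {1,2,3,4,8,9,10,11,12,13,14,15}  [accepting]
'a' @ 2: {1,2,3,4,8,9,10,11,12,13,14,15}  [accepting]
'c' @ 3: {1,2,3,4,8,9,10,11,12,13,14,15}  [accepting]
final: {1,2,3,4,8,9,10,11,12,13,14,15}; accept 1 in set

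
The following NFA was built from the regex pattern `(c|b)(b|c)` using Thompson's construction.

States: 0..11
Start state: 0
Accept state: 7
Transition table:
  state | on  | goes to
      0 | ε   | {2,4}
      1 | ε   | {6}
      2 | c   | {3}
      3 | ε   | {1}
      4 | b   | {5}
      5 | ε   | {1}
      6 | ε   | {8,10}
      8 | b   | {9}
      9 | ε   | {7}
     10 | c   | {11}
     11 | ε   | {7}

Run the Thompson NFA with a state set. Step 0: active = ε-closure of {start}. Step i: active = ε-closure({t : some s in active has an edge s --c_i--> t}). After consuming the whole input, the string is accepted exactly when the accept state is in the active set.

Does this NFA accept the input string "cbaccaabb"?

start: ε-closure({0}) = {0,2,4}
'c' @ 1: {1,3,6,8,10}
'b' @ 2: {7,9}  ✓accept
'a' @ 3: {}  — dead — no transitions
rest 'ccaabb' ignored (set empty)
after full input: {}  (accept=7 not in)

Answer: REJECT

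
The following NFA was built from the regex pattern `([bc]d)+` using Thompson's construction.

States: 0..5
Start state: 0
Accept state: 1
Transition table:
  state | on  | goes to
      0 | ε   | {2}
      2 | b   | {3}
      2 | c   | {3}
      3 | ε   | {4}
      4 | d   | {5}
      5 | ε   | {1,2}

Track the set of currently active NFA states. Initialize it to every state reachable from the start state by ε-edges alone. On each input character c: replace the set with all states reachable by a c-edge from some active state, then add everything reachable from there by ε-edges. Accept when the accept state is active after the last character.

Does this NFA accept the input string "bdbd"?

start: ε-closure({0}) = {0,2}
'b' @ 1: {3,4}
'd' @ 2: {1,2,5}  [accepting]
'b' @ 3: {3,4}
'd' @ 4: {1,2,5}  [accepting]
after full input: {1,2,5}  (accept=1 in)

Answer: ACCEPT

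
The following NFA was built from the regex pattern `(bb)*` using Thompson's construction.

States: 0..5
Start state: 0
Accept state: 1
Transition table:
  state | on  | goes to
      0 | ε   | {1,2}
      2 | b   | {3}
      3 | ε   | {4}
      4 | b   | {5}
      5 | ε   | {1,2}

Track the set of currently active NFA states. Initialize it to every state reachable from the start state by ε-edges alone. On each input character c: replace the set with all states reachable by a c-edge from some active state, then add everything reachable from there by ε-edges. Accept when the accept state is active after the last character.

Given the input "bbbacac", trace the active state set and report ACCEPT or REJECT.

Answer: REJECT

Derivation:
initial (ε-close {0}): {0,1,2}
'b' @ 1: {3,4}
'b' @ 2: {1,2,5}  ✓accept
'b' @ 3: {3,4}
'a' @ 4: {}  — state set empty
rest 'cac' ignored (set empty)
end set {} — state 1 not in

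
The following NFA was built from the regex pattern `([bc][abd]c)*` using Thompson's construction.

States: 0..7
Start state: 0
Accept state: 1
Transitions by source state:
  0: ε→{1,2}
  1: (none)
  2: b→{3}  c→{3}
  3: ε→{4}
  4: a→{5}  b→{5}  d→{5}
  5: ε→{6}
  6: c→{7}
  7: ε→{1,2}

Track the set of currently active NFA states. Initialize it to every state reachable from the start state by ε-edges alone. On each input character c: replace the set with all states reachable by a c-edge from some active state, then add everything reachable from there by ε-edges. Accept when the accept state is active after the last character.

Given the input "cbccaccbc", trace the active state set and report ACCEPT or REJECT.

Answer: ACCEPT

Steps:
initial (ε-close {0}): {0,1,2}
'c' @ 1: {3,4}
'b' @ 2: {5,6}
'c' @ 3: {1,2,7}  ✓accept
'c' @ 4: {3,4}
'a' @ 5: {5,6}
'c' @ 6: {1,2,7}  ✓accept
'c' @ 7: {3,4}
'b' @ 8: {5,6}
'c' @ 9: {1,2,7}  ✓accept
final: {1,2,7}; accept 1 in set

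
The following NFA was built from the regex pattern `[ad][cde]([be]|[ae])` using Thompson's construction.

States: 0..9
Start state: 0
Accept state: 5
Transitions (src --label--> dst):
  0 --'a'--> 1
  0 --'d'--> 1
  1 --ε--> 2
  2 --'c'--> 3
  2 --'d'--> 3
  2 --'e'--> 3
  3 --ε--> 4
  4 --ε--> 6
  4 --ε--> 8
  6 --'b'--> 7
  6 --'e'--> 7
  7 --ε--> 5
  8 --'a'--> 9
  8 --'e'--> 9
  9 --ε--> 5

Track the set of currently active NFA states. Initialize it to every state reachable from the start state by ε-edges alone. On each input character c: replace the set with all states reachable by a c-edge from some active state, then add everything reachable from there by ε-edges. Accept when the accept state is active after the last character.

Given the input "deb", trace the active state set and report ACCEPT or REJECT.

Answer: ACCEPT

Steps:
S₀ = ε-closure({0}) = {0}
'd' @ 1: {1,2}
'e' @ 2: {3,4,6,8}
'b' @ 3: {5,7}  [accepting]
after full input: {5,7}  (accept=5 in)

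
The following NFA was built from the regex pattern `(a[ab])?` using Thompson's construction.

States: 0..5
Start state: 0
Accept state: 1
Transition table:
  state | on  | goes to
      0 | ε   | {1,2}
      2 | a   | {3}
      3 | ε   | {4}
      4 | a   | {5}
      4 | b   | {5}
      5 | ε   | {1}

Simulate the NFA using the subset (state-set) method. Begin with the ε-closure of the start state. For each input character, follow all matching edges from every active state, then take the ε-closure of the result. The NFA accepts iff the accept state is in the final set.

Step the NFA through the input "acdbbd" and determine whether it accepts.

Answer: REJECT

Steps:
start: ε-closure({0}) = {0,1,2}
'a' @ 1: {3,4}
'c' @ 2: {}  — state set empty
rest 'dbbd' ignored (set empty)
after full input: {}  (accept=1 not in)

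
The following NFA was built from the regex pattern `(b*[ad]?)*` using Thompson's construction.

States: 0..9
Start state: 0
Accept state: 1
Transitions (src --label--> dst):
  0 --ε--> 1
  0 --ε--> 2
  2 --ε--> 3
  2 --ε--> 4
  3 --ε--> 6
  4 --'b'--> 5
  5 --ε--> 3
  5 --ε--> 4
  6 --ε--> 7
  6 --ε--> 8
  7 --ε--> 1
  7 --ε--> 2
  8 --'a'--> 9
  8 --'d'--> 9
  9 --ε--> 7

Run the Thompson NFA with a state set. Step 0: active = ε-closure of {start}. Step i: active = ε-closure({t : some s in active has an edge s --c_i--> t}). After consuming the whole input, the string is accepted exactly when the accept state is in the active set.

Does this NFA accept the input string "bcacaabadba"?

start: ε-closure({0}) = {0,1,2,3,4,6,7,8}
'b' @ 1: {1,2,3,4,5,6,7,8}  (accept∈set)
'c' @ 2: {}  — no active states
rest 'acaabadba' ignored (set empty)
end set {} — state 1 not in

Answer: REJECT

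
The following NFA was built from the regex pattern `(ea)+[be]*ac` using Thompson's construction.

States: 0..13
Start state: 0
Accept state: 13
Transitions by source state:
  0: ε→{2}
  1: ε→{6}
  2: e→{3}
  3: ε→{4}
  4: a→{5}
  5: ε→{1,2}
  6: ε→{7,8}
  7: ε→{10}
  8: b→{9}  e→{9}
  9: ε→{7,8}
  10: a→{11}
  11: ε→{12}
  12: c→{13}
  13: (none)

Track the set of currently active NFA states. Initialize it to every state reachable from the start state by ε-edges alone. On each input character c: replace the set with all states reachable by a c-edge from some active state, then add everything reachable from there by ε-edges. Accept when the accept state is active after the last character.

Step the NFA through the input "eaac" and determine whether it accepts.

Answer: ACCEPT

Steps:
initial (ε-close {0}): {0,2}
'e' @ 1: {3,4}
'a' @ 2: {1,2,5,6,7,8,10}
'a' @ 3: {11,12}
'c' @ 4: {13}  ✓accept
end set {13} — state 13 in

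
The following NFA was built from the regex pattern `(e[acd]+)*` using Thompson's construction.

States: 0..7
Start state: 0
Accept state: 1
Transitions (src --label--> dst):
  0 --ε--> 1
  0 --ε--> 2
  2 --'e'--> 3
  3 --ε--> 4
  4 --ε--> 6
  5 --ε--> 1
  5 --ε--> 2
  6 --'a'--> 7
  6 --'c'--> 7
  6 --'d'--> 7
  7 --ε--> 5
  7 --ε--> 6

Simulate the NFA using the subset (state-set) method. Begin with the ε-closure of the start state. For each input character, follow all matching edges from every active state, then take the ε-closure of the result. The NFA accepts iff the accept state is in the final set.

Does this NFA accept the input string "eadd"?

Answer: ACCEPT

Trace:
S₀ = ε-closure({0}) = {0,1,2}
'e' @ 1: {3,4,6}
'a' @ 2: {1,2,5,6,7}  (accept∈set)
'd' @ 3: {1,2,5,6,7}  (accept∈set)
'd' @ 4: {1,2,5,6,7}  (accept∈set)
final: {1,2,5,6,7}; accept 1 in set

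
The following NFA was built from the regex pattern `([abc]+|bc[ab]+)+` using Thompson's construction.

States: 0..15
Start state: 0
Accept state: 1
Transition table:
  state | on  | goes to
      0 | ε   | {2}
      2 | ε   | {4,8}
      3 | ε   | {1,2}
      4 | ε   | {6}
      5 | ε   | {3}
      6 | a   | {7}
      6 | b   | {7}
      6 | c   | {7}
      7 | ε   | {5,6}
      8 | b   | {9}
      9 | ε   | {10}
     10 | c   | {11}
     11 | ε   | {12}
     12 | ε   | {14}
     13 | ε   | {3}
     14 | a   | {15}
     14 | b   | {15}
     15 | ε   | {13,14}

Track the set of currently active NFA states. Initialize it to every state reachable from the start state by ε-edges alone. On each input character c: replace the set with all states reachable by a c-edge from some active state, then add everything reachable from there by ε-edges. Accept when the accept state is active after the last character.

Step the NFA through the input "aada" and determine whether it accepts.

Answer: REJECT

Derivation:
start: ε-closure({0}) = {0,2,4,6,8}
'a' @ 1: {1,2,3,4,5,6,7,8}  ✓accept
'a' @ 2: {1,2,3,4,5,6,7,8}  ✓accept
'd' @ 3: {}  — no active states
rest 'a' ignored (set empty)
final: {}; accept 1 not in set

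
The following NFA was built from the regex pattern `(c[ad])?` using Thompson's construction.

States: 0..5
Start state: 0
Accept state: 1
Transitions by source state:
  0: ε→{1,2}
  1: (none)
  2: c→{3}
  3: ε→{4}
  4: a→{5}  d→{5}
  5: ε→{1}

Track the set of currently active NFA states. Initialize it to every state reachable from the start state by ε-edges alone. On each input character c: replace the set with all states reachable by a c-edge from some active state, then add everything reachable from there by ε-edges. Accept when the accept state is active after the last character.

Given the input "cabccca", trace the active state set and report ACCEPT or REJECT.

Answer: REJECT

Derivation:
start: ε-closure({0}) = {0,1,2}
'c' @ 1: {3,4}
'a' @ 2: {1,5}  (accept∈set)
'b' @ 3: {}  — state set empty
rest 'ccca' ignored (set empty)
final: {}; accept 1 not in set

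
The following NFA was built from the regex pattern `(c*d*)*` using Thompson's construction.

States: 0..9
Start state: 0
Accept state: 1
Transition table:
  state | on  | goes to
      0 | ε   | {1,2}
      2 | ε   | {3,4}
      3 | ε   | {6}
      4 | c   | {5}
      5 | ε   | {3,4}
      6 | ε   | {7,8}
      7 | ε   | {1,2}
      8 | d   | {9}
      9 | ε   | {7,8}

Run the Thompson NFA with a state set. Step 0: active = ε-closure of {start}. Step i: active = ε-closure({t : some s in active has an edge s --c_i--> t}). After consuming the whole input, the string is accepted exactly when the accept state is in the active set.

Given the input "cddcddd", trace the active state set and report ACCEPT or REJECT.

S₀ = ε-closure({0}) = {0,1,2,3,4,6,7,8}
'c' @ 1: {1,2,3,4,5,6,7,8}  ✓accept
'd' @ 2: {1,2,3,4,6,7,8,9}  ✓accept
'd' @ 3: {1,2,3,4,6,7,8,9}  ✓accept
'c' @ 4: {1,2,3,4,5,6,7,8}  ✓accept
'd' @ 5: {1,2,3,4,6,7,8,9}  ✓accept
'd' @ 6: {1,2,3,4,6,7,8,9}  ✓accept
'd' @ 7: {1,2,3,4,6,7,8,9}  ✓accept
final: {1,2,3,4,6,7,8,9}; accept 1 in set

Answer: ACCEPT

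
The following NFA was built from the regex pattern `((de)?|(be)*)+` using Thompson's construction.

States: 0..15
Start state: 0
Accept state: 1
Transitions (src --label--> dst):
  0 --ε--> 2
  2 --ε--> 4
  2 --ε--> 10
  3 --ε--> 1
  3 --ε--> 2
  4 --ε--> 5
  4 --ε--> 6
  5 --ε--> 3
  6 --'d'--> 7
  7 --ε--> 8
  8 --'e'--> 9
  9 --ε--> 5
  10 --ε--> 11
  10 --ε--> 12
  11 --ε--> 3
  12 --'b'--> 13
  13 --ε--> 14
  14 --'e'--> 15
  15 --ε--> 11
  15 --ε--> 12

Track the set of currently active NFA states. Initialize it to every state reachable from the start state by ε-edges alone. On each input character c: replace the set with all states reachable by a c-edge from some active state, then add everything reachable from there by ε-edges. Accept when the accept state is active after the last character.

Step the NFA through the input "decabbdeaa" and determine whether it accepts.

Answer: REJECT

Steps:
initial (ε-close {0}): {0,1,2,3,4,5,6,10,11,12}
'd' @ 1: {7,8}
'e' @ 2: {1,2,3,4,5,6,9,10,11,12}  [accepting]
'c' @ 3: {}  — dead — no transitions
rest 'abbdeaa' ignored (set empty)
final: {}; accept 1 not in set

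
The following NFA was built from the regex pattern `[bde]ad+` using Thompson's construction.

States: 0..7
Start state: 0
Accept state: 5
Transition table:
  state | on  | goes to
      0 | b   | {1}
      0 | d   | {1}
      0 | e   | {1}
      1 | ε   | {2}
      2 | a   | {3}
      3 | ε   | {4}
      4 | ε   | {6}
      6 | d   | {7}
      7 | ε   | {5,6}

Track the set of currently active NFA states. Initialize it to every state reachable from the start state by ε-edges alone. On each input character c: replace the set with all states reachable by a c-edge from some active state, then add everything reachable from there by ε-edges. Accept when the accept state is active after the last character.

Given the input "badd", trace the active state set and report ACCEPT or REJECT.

Answer: ACCEPT

Derivation:
start: ε-closure({0}) = {0}
'b' @ 1: {1,2}
'a' @ 2: {3,4,6}
'd' @ 3: {5,6,7}  (accept∈set)
'd' @ 4: {5,6,7}  (accept∈set)
final: {5,6,7}; accept 5 in set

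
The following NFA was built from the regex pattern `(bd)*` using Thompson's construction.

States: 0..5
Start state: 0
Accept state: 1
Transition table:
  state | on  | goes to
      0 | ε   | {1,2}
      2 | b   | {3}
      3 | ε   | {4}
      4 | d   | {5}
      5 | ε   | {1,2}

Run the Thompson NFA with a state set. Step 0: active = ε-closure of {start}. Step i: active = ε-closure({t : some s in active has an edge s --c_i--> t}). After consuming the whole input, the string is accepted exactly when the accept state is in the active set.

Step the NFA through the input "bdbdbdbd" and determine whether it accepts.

S₀ = ε-closure({0}) = {0,1,2}
'b' @ 1: {3,4}
'd' @ 2: {1,2,5}  (accept∈set)
'b' @ 3: {3,4}
'd' @ 4: {1,2,5}  (accept∈set)
'b' @ 5: {3,4}
'd' @ 6: {1,2,5}  (accept∈set)
'b' @ 7: {3,4}
'd' @ 8: {1,2,5}  (accept∈set)
after full input: {1,2,5}  (accept=1 in)

Answer: ACCEPT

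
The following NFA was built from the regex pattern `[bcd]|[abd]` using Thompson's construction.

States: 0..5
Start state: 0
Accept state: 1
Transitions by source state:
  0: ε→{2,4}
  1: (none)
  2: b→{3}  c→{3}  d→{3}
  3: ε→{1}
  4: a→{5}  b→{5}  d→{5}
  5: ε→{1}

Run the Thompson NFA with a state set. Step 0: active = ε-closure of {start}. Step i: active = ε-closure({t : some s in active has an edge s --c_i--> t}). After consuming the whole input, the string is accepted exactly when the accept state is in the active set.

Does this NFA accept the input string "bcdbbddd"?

Answer: REJECT

Derivation:
start: ε-closure({0}) = {0,2,4}
'b' @ 1: {1,3,5}  ✓accept
'c' @ 2: {}  — no active states
rest 'dbbddd' ignored (set empty)
after full input: {}  (accept=1 not in)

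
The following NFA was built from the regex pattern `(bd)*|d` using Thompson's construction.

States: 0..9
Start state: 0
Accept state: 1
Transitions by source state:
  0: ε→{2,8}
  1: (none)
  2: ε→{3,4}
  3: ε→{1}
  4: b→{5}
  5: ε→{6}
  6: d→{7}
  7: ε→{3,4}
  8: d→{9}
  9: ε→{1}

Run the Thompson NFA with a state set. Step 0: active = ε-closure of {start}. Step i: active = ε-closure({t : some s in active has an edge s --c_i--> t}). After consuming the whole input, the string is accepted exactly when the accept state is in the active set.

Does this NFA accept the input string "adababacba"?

Answer: REJECT

Trace:
start: ε-closure({0}) = {0,1,2,3,4,8}
'a' @ 1: {}  — dead — no transitions
rest 'dababacba' ignored (set empty)
after full input: {}  (accept=1 not in)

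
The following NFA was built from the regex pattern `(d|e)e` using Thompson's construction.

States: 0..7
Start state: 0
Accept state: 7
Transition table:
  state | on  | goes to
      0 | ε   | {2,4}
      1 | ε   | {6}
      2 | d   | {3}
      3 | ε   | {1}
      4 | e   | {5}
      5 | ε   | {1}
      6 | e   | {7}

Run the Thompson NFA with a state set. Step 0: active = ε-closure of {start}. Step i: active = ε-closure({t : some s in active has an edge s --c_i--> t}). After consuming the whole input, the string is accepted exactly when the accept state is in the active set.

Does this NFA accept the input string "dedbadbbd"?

Answer: REJECT

Steps:
S₀ = ε-closure({0}) = {0,2,4}
'd' @ 1: {1,3,6}
'e' @ 2: {7}  [accepting]
'd' @ 3: {}  — state set empty
rest 'badbbd' ignored (set empty)
after full input: {}  (accept=7 not in)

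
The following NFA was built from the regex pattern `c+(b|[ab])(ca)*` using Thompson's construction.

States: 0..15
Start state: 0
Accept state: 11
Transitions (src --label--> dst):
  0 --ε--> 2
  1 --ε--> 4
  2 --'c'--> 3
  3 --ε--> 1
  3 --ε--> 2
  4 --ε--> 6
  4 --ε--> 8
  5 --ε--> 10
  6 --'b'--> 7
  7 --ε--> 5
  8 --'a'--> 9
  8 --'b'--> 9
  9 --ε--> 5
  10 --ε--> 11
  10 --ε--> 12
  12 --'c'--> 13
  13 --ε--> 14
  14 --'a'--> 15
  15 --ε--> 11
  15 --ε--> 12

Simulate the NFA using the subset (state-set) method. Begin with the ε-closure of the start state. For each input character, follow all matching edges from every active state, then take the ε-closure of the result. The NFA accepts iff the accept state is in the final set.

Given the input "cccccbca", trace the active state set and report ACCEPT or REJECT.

Answer: ACCEPT

Trace:
S₀ = ε-closure({0}) = {0,2}
'c' @ 1: {1,2,3,4,6,8}
'c' @ 2: {1,2,3,4,6,8}
'c' @ 3: {1,2,3,4,6,8}
'c' @ 4: {1,2,3,4,6,8}
'c' @ 5: {1,2,3,4,6,8}
'b' @ 6: {5,7,9,10,11,12}  (accept∈set)
'c' @ 7: {13,14}
'a' @ 8: {11,12,15}  (accept∈set)
final: {11,12,15}; accept 11 in set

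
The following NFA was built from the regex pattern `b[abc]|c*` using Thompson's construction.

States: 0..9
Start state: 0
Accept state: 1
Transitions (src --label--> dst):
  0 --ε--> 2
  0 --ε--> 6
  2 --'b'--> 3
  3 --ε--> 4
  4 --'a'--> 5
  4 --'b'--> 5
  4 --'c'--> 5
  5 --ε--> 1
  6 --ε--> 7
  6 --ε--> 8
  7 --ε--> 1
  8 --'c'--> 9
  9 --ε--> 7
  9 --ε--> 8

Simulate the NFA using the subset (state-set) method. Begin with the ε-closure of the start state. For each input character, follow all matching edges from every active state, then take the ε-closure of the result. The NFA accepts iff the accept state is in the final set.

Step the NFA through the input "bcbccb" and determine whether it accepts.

initial (ε-close {0}): {0,1,2,6,7,8}
'b' @ 1: {3,4}
'c' @ 2: {1,5}  ✓accept
'b' @ 3: {}  — state set empty
rest 'ccb' ignored (set empty)
final: {}; accept 1 not in set

Answer: REJECT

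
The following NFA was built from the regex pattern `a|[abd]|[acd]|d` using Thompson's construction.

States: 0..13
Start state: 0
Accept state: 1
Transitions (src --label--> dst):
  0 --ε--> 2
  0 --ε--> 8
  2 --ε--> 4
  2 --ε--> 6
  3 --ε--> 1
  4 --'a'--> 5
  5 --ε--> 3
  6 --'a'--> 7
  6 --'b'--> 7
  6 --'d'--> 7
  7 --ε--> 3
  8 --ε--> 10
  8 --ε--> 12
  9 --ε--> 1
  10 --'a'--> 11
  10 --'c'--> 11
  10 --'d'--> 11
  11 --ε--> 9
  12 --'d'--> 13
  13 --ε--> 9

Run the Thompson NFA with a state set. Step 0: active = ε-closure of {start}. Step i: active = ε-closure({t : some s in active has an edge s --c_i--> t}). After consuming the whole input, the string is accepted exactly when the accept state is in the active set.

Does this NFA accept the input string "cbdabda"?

Answer: REJECT

Derivation:
start: ε-closure({0}) = {0,2,4,6,8,10,12}
'c' @ 1: {1,9,11}  ✓accept
'b' @ 2: {}  — state set empty
rest 'dabda' ignored (set empty)
end set {} — state 1 not in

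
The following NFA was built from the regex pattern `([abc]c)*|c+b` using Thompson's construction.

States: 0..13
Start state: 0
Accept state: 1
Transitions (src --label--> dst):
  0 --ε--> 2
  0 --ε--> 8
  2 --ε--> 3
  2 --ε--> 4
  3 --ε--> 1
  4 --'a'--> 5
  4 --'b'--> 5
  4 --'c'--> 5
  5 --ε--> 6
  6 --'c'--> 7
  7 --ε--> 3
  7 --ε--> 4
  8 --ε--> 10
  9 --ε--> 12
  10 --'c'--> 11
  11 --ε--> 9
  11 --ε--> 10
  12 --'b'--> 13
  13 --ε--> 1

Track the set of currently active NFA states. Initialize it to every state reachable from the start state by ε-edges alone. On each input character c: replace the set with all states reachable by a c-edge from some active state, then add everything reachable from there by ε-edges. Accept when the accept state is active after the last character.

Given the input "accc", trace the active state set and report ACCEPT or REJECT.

Answer: ACCEPT

Steps:
initial (ε-close {0}): {0,1,2,3,4,8,10}
'a' @ 1: {5,6}
'c' @ 2: {1,3,4,7}  [accepting]
'c' @ 3: {5,6}
'c' @ 4: {1,3,4,7}  [accepting]
after full input: {1,3,4,7}  (accept=1 in)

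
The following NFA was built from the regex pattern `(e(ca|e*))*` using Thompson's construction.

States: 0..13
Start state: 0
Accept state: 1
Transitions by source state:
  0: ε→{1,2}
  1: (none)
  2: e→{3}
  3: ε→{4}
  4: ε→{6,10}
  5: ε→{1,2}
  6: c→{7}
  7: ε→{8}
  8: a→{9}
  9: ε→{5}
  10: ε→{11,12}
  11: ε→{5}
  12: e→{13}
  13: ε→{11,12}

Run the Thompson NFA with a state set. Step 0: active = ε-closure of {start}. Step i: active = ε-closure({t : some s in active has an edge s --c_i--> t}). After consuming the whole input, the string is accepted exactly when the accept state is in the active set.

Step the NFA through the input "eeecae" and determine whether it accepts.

Answer: ACCEPT

Derivation:
start: ε-closure({0}) = {0,1,2}
'e' @ 1: {1,2,3,4,5,6,10,11,12}  [accepting]
'e' @ 2: {1,2,3,4,5,6,10,11,12,13}  [accepting]
'e' @ 3: {1,2,3,4,5,6,10,11,12,13}  [accepting]
'c' @ 4: {7,8}
'a' @ 5: {1,2,5,9}  [accepting]
'e' @ 6: {1,2,3,4,5,6,10,11,12}  [accepting]
final: {1,2,3,4,5,6,10,11,12}; accept 1 in set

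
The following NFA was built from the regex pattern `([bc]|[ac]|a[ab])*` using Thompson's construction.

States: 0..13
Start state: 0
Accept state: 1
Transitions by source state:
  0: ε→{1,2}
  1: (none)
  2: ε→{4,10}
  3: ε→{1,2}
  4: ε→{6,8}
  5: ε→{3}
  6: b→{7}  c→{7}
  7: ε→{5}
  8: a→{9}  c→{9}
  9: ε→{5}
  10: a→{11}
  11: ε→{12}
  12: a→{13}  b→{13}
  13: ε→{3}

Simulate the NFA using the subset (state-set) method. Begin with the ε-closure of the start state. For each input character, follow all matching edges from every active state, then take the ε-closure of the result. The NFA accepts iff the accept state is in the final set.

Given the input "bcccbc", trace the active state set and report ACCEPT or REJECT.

start: ε-closure({0}) = {0,1,2,4,6,8,10}
'b' @ 1: {1,2,3,4,5,6,7,8,10}  ✓accept
'c' @ 2: {1,2,3,4,5,6,7,8,9,10}  ✓accept
'c' @ 3: {1,2,3,4,5,6,7,8,9,10}  ✓accept
'c' @ 4: {1,2,3,4,5,6,7,8,9,10}  ✓accept
'b' @ 5: {1,2,3,4,5,6,7,8,10}  ✓accept
'c' @ 6: {1,2,3,4,5,6,7,8,9,10}  ✓accept
after full input: {1,2,3,4,5,6,7,8,9,10}  (accept=1 in)

Answer: ACCEPT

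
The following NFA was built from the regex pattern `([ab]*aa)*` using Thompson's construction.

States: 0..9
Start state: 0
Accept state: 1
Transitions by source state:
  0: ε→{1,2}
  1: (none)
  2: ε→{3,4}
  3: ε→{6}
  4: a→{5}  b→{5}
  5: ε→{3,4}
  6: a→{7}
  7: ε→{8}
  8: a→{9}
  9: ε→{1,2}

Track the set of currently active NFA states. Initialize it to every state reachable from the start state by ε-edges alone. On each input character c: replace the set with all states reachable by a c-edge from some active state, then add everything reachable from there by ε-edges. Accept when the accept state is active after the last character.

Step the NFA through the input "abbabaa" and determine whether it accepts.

initial (ε-close {0}): {0,1,2,3,4,6}
'a' @ 1: {3,4,5,6,7,8}
'b' @ 2: {3,4,5,6}
'b' @ 3: {3,4,5,6}
'a' @ 4: {3,4,5,6,7,8}
'b' @ 5: {3,4,5,6}
'a' @ 6: {3,4,5,6,7,8}
'a' @ 7: {1,2,3,4,5,6,7,8,9}  ✓accept
after full input: {1,2,3,4,5,6,7,8,9}  (accept=1 in)

Answer: ACCEPT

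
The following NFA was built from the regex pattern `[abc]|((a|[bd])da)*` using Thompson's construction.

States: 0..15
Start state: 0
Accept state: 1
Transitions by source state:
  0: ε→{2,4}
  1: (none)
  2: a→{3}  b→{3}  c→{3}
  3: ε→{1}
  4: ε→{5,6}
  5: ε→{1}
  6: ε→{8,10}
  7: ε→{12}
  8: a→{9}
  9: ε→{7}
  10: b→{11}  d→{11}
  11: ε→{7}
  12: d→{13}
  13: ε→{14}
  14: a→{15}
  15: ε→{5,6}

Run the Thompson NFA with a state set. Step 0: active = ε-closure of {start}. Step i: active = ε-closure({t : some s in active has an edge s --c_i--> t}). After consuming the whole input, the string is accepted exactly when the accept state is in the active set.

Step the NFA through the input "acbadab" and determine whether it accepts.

Answer: REJECT

Steps:
initial (ε-close {0}): {0,1,2,4,5,6,8,10}
'a' @ 1: {1,3,7,9,12}  (accept∈set)
'c' @ 2: {}  — state set empty
rest 'badab' ignored (set empty)
end set {} — state 1 not in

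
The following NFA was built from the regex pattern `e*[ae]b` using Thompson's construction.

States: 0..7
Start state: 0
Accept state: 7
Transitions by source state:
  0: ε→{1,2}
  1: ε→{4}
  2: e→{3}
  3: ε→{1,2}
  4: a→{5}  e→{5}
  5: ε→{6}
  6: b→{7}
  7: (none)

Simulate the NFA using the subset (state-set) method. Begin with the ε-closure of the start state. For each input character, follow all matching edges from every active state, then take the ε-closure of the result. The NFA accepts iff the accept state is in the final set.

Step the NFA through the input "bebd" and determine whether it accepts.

Answer: REJECT

Trace:
start: ε-closure({0}) = {0,1,2,4}
'b' @ 1: {}  — dead — no transitions
rest 'ebd' ignored (set empty)
final: {}; accept 7 not in set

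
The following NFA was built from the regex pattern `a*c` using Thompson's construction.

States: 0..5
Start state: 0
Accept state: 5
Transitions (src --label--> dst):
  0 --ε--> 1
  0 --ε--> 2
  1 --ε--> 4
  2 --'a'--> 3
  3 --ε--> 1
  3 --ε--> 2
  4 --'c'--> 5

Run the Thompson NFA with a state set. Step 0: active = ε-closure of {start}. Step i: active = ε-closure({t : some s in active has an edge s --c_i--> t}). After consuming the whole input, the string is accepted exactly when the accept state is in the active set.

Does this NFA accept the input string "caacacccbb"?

initial (ε-close {0}): {0,1,2,4}
'c' @ 1: {5}  ✓accept
'a' @ 2: {}  — no active states
rest 'acacccbb' ignored (set empty)
after full input: {}  (accept=5 not in)

Answer: REJECT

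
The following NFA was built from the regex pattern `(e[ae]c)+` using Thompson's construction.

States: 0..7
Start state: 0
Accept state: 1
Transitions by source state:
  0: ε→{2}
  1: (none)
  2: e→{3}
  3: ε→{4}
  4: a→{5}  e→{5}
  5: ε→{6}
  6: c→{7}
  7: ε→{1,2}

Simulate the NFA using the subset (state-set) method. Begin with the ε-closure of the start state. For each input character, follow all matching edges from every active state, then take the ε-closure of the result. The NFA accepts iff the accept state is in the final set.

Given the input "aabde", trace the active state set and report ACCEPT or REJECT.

S₀ = ε-closure({0}) = {0,2}
'a' @ 1: {}  — dead — no transitions
rest 'abde' ignored (set empty)
after full input: {}  (accept=1 not in)

Answer: REJECT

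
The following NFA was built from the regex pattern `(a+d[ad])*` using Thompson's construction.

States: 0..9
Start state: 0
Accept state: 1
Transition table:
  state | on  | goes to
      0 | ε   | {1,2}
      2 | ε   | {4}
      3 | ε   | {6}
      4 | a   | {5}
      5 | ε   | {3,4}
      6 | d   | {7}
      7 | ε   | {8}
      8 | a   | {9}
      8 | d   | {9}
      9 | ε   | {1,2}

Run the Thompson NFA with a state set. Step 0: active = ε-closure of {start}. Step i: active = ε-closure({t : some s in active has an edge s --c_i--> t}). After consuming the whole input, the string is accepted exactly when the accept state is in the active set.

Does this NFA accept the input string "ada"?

Answer: ACCEPT

Derivation:
S₀ = ε-closure({0}) = {0,1,2,4}
'a' @ 1: {3,4,5,6}
'd' @ 2: {7,8}
'a' @ 3: {1,2,4,9}  ✓accept
end set {1,2,4,9} — state 1 in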